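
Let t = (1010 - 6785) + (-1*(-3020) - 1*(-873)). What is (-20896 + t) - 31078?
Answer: -53856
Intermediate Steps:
t = -1882 (t = -5775 + (3020 + 873) = -5775 + 3893 = -1882)
(-20896 + t) - 31078 = (-20896 - 1882) - 31078 = -22778 - 31078 = -53856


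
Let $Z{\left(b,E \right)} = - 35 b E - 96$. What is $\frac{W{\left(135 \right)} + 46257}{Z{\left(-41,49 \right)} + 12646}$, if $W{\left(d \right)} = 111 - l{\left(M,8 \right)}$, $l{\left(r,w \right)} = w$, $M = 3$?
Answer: $\frac{9272}{16573} \approx 0.55946$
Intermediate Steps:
$Z{\left(b,E \right)} = -96 - 35 E b$ ($Z{\left(b,E \right)} = - 35 E b - 96 = -96 - 35 E b$)
$W{\left(d \right)} = 103$ ($W{\left(d \right)} = 111 - 8 = 103$)
$\frac{W{\left(135 \right)} + 46257}{Z{\left(-41,49 \right)} + 12646} = \frac{103 + 46257}{\left(-96 - 1715 \left(-41\right)\right) + 12646} = \frac{46360}{\left(-96 + 70315\right) + 12646} = \frac{46360}{70219 + 12646} = \frac{46360}{82865} = 46360 \cdot \frac{1}{82865} = \frac{9272}{16573}$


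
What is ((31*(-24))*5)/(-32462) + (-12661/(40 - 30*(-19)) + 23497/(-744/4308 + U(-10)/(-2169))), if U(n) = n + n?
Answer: -45294336692378822/315091510295 ≈ -1.4375e+5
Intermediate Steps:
U(n) = 2*n
((31*(-24))*5)/(-32462) + (-12661/(40 - 30*(-19)) + 23497/(-744/4308 + U(-10)/(-2169))) = ((31*(-24))*5)/(-32462) + (-12661/(40 - 30*(-19)) + 23497/(-744/4308 + (2*(-10))/(-2169))) = -744*5*(-1/32462) + (-12661/(40 + 570) + 23497/(-744*1/4308 - 20*(-1/2169))) = -3720*(-1/32462) + (-12661/610 + 23497/(-62/359 + 20/2169)) = 1860/16231 + (-12661*1/610 + 23497/(-127298/778671)) = 1860/16231 + (-12661/610 + 23497*(-778671/127298)) = 1860/16231 + (-12661/610 - 18296432487/127298) = 1860/16231 - 2790608884262/19412945 = -45294336692378822/315091510295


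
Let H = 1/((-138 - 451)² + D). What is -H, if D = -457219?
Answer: 1/110298 ≈ 9.0664e-6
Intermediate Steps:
H = -1/110298 (H = 1/((-138 - 451)² - 457219) = 1/((-589)² - 457219) = 1/(346921 - 457219) = 1/(-110298) = -1/110298 ≈ -9.0664e-6)
-H = -1*(-1/110298) = 1/110298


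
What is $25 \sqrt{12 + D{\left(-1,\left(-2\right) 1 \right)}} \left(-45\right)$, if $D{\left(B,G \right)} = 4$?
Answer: $-4500$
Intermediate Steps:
$25 \sqrt{12 + D{\left(-1,\left(-2\right) 1 \right)}} \left(-45\right) = 25 \sqrt{12 + 4} \left(-45\right) = 25 \sqrt{16} \left(-45\right) = 25 \cdot 4 \left(-45\right) = 100 \left(-45\right) = -4500$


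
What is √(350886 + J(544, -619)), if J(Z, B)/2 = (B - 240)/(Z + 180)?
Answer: √45981194026/362 ≈ 592.35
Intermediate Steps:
J(Z, B) = 2*(-240 + B)/(180 + Z) (J(Z, B) = 2*((B - 240)/(Z + 180)) = 2*((-240 + B)/(180 + Z)) = 2*(-240 + B)/(180 + Z))
√(350886 + J(544, -619)) = √(350886 + 2*(-240 - 619)/(180 + 544)) = √(350886 + 2*(-859)/724) = √(350886 + 2*(1/724)*(-859)) = √(350886 - 859/362) = √(127019873/362) = √45981194026/362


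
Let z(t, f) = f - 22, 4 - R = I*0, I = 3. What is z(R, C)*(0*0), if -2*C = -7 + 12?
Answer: 0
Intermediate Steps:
R = 4 (R = 4 - 3*0 = 4 - 1*0 = 4 + 0 = 4)
C = -5/2 (C = -(-7 + 12)/2 = -½*5 = -5/2 ≈ -2.5000)
z(t, f) = -22 + f
z(R, C)*(0*0) = (-22 - 5/2)*(0*0) = -49/2*0 = 0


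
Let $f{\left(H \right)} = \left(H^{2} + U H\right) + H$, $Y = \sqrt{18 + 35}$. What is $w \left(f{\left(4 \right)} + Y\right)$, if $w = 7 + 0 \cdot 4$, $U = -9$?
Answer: $-112 + 7 \sqrt{53} \approx -61.039$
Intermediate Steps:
$Y = \sqrt{53} \approx 7.2801$
$w = 7$ ($w = 7 + 0 = 7$)
$f{\left(H \right)} = H^{2} - 8 H$ ($f{\left(H \right)} = \left(H^{2} - 9 H\right) + H = H^{2} - 8 H$)
$w \left(f{\left(4 \right)} + Y\right) = 7 \left(4 \left(-8 + 4\right) + \sqrt{53}\right) = 7 \left(4 \left(-4\right) + \sqrt{53}\right) = 7 \left(-16 + \sqrt{53}\right) = -112 + 7 \sqrt{53}$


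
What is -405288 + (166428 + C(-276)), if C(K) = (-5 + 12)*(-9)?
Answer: -238923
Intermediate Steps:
C(K) = -63 (C(K) = 7*(-9) = -63)
-405288 + (166428 + C(-276)) = -405288 + (166428 - 63) = -405288 + 166365 = -238923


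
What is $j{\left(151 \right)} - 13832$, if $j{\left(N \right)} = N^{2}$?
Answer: $8969$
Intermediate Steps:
$j{\left(151 \right)} - 13832 = 151^{2} - 13832 = 22801 - 13832 = 8969$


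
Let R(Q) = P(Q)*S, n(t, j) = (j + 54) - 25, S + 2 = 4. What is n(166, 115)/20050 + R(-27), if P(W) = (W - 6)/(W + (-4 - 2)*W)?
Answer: -43462/90225 ≈ -0.48171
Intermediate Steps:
P(W) = -(-6 + W)/(5*W) (P(W) = (-6 + W)/(W - 6*W) = (-6 + W)/((-5*W)) = (-6 + W)*(-1/(5*W)) = -(-6 + W)/(5*W))
S = 2 (S = -2 + 4 = 2)
n(t, j) = 29 + j (n(t, j) = (54 + j) - 25 = 29 + j)
R(Q) = 2*(6 - Q)/(5*Q) (R(Q) = ((6 - Q)/(5*Q))*2 = 2*(6 - Q)/(5*Q))
n(166, 115)/20050 + R(-27) = (29 + 115)/20050 + (2/5)*(6 - 1*(-27))/(-27) = 144*(1/20050) + (2/5)*(-1/27)*(6 + 27) = 72/10025 + (2/5)*(-1/27)*33 = 72/10025 - 22/45 = -43462/90225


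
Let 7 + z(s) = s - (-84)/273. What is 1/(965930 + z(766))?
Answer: 13/12566961 ≈ 1.0345e-6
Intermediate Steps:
z(s) = -87/13 + s (z(s) = -7 + (s - (-84)/273) = -7 + (s - 1*(-4/13)) = -7 + (s + 4/13) = -7 + (4/13 + s) = -87/13 + s)
1/(965930 + z(766)) = 1/(965930 + (-87/13 + 766)) = 1/(965930 + 9871/13) = 1/(12566961/13) = 13/12566961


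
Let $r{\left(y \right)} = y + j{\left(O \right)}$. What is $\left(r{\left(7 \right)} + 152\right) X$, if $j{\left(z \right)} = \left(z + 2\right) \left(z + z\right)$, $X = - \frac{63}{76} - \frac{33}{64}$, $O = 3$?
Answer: $- \frac{309015}{1216} \approx -254.12$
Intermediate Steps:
$X = - \frac{1635}{1216}$ ($X = \left(-63\right) \frac{1}{76} - \frac{33}{64} = - \frac{63}{76} - \frac{33}{64} = - \frac{1635}{1216} \approx -1.3446$)
$j{\left(z \right)} = 2 z \left(2 + z\right)$ ($j{\left(z \right)} = \left(2 + z\right) 2 z = 2 z \left(2 + z\right)$)
$r{\left(y \right)} = 30 + y$ ($r{\left(y \right)} = y + 2 \cdot 3 \left(2 + 3\right) = y + 2 \cdot 3 \cdot 5 = y + 30 = 30 + y$)
$\left(r{\left(7 \right)} + 152\right) X = \left(\left(30 + 7\right) + 152\right) \left(- \frac{1635}{1216}\right) = \left(37 + 152\right) \left(- \frac{1635}{1216}\right) = 189 \left(- \frac{1635}{1216}\right) = - \frac{309015}{1216}$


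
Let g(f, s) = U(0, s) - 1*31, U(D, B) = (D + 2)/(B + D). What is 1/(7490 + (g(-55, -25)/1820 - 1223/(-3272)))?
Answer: 5317000/39826226577 ≈ 0.00013351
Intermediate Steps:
U(D, B) = (2 + D)/(B + D)
g(f, s) = -31 + 2/s (g(f, s) = (2 + 0)/(s + 0) - 1*31 = 2/s - 31 = -31 + 2/s)
1/(7490 + (g(-55, -25)/1820 - 1223/(-3272))) = 1/(7490 + ((-31 + 2/(-25))/1820 - 1223/(-3272))) = 1/(7490 + ((-31 + 2*(-1/25))*(1/1820) - 1223*(-1/3272))) = 1/(7490 + ((-31 - 2/25)*(1/1820) + 1223/3272)) = 1/(7490 + (-777/25*1/1820 + 1223/3272)) = 1/(7490 + (-111/6500 + 1223/3272)) = 1/(7490 + 1896577/5317000) = 1/(39826226577/5317000) = 5317000/39826226577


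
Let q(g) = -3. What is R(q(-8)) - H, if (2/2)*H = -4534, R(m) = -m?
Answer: 4537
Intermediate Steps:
H = -4534
R(q(-8)) - H = -1*(-3) - 1*(-4534) = 3 + 4534 = 4537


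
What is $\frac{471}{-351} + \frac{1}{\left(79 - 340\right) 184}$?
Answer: $- \frac{93085}{69368} \approx -1.3419$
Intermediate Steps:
$\frac{471}{-351} + \frac{1}{\left(79 - 340\right) 184} = 471 \left(- \frac{1}{351}\right) + \frac{1}{-261} \cdot \frac{1}{184} = - \frac{157}{117} - \frac{1}{48024} = - \frac{93085}{69368}$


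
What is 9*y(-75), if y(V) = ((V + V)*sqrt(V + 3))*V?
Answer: 607500*I*sqrt(2) ≈ 8.5914e+5*I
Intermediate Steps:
y(V) = 2*V**2*sqrt(3 + V) (y(V) = ((2*V)*sqrt(3 + V))*V = (2*V*sqrt(3 + V))*V = 2*V**2*sqrt(3 + V))
9*y(-75) = 9*(2*(-75)**2*sqrt(3 - 75)) = 9*(2*5625*sqrt(-72)) = 9*(2*5625*(6*I*sqrt(2))) = 9*(67500*I*sqrt(2)) = 607500*I*sqrt(2)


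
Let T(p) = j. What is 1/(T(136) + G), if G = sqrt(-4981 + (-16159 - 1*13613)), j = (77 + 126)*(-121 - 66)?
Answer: -37961/1441072274 - I*sqrt(34753)/1441072274 ≈ -2.6342e-5 - 1.2936e-7*I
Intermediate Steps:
j = -37961 (j = 203*(-187) = -37961)
T(p) = -37961
G = I*sqrt(34753) (G = sqrt(-4981 + (-16159 - 13613)) = sqrt(-4981 - 29772) = sqrt(-34753) = I*sqrt(34753) ≈ 186.42*I)
1/(T(136) + G) = 1/(-37961 + I*sqrt(34753))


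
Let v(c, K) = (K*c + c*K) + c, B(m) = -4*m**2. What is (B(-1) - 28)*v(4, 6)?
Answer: -1664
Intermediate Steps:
v(c, K) = c + 2*K*c (v(c, K) = (K*c + K*c) + c = 2*K*c + c = c + 2*K*c)
(B(-1) - 28)*v(4, 6) = (-4*(-1)**2 - 28)*(4*(1 + 2*6)) = (-4*1 - 28)*(4*(1 + 12)) = (-4 - 28)*(4*13) = -32*52 = -1664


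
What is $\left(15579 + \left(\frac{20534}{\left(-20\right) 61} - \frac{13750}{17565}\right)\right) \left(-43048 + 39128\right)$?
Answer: $- \frac{13072008711608}{214293} \approx -6.1001 \cdot 10^{7}$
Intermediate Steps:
$\left(15579 + \left(\frac{20534}{\left(-20\right) 61} - \frac{13750}{17565}\right)\right) \left(-43048 + 39128\right) = \left(15579 + \left(\frac{20534}{-1220} - \frac{2750}{3513}\right)\right) \left(-3920\right) = \left(15579 + \left(20534 \left(- \frac{1}{1220}\right) - \frac{2750}{3513}\right)\right) \left(-3920\right) = \left(15579 - \frac{37745471}{2142930}\right) \left(-3920\right) = \frac{33346960999}{2142930} \left(-3920\right) = - \frac{13072008711608}{214293}$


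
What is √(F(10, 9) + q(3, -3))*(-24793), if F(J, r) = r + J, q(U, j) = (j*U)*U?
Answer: -49586*I*√2 ≈ -70125.0*I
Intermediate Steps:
q(U, j) = j*U² (q(U, j) = (U*j)*U = j*U²)
F(J, r) = J + r
√(F(10, 9) + q(3, -3))*(-24793) = √((10 + 9) - 3*3²)*(-24793) = √(19 - 3*9)*(-24793) = √(19 - 27)*(-24793) = √(-8)*(-24793) = (2*I*√2)*(-24793) = -49586*I*√2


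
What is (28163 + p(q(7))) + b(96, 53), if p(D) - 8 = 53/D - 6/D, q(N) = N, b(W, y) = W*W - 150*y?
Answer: 206106/7 ≈ 29444.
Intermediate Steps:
b(W, y) = W² - 150*y
p(D) = 8 + 47/D (p(D) = 8 + (53/D - 6/D) = 8 + 47/D)
(28163 + p(q(7))) + b(96, 53) = (28163 + (8 + 47/7)) + (96² - 150*53) = (28163 + (8 + 47*(⅐))) + (9216 - 7950) = (28163 + (8 + 47/7)) + 1266 = (28163 + 103/7) + 1266 = 197244/7 + 1266 = 206106/7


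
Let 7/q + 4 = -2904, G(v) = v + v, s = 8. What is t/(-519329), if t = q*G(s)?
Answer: 28/377552183 ≈ 7.4162e-8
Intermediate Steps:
G(v) = 2*v
q = -7/2908 (q = 7/(-4 - 2904) = 7/(-2908) = 7*(-1/2908) = -7/2908 ≈ -0.0024072)
t = -28/727 (t = -7*8/1454 = -7/2908*16 = -28/727 ≈ -0.038514)
t/(-519329) = -28/727/(-519329) = -28/727*(-1/519329) = 28/377552183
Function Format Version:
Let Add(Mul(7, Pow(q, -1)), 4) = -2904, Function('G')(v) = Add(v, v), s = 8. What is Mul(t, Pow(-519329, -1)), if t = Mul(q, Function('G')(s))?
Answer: Rational(28, 377552183) ≈ 7.4162e-8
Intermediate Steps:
Function('G')(v) = Mul(2, v)
q = Rational(-7, 2908) (q = Mul(7, Pow(Add(-4, -2904), -1)) = Mul(7, Pow(-2908, -1)) = Mul(7, Rational(-1, 2908)) = Rational(-7, 2908) ≈ -0.0024072)
t = Rational(-28, 727) (t = Mul(Rational(-7, 2908), Mul(2, 8)) = Mul(Rational(-7, 2908), 16) = Rational(-28, 727) ≈ -0.038514)
Mul(t, Pow(-519329, -1)) = Mul(Rational(-28, 727), Pow(-519329, -1)) = Mul(Rational(-28, 727), Rational(-1, 519329)) = Rational(28, 377552183)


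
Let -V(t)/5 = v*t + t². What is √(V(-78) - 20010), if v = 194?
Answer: 29*√30 ≈ 158.84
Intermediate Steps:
V(t) = -970*t - 5*t² (V(t) = -5*(194*t + t²) = -5*(t² + 194*t) = -970*t - 5*t²)
√(V(-78) - 20010) = √(-5*(-78)*(194 - 78) - 20010) = √(-5*(-78)*116 - 20010) = √(45240 - 20010) = √25230 = 29*√30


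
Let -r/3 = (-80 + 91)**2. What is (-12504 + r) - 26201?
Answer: -39068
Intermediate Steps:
r = -363 (r = -3*(-80 + 91)**2 = -3*11**2 = -3*121 = -363)
(-12504 + r) - 26201 = (-12504 - 363) - 26201 = -12867 - 26201 = -39068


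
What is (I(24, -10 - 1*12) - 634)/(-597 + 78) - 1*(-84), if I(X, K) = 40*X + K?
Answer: 43292/519 ≈ 83.414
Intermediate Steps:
I(X, K) = K + 40*X
(I(24, -10 - 1*12) - 634)/(-597 + 78) - 1*(-84) = (((-10 - 1*12) + 40*24) - 634)/(-597 + 78) - 1*(-84) = (((-10 - 12) + 960) - 634)/(-519) + 84 = ((-22 + 960) - 634)*(-1/519) + 84 = (938 - 634)*(-1/519) + 84 = 304*(-1/519) + 84 = -304/519 + 84 = 43292/519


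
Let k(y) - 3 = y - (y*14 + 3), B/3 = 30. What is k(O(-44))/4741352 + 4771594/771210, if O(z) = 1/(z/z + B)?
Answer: 7198483932473/1163456660520 ≈ 6.1871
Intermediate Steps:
B = 90 (B = 3*30 = 90)
O(z) = 1/91 (O(z) = 1/(z/z + 90) = 1/(1 + 90) = 1/91)
k(y) = -13*y (k(y) = 3 + (y - (y*14 + 3)) = 3 + (y - (14*y + 3)) = 3 + (y - (3 + 14*y)) = 3 + (y + (-3 - 14*y)) = 3 + (-3 - 13*y) = -13*y)
k(O(-44))/4741352 + 4771594/771210 = -13*1/91/4741352 + 4771594/771210 = -⅐*1/4741352 + 4771594*(1/771210) = -1/33189464 + 2385797/385605 = 7198483932473/1163456660520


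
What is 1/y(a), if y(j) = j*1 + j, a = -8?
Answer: -1/16 ≈ -0.062500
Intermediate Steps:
y(j) = 2*j (y(j) = j + j = 2*j)
1/y(a) = 1/(2*(-8)) = 1/(-16) = -1/16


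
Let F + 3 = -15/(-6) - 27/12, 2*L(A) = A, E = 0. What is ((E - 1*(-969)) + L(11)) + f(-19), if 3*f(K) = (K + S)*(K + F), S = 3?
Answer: 2181/2 ≈ 1090.5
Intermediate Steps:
L(A) = A/2
F = -11/4 (F = -3 + (-15/(-6) - 27/12) = -3 + (-15*(-1/6) - 27*1/12) = -3 + (5/2 - 9/4) = -3 + 1/4 = -11/4 ≈ -2.7500)
f(K) = (3 + K)*(-11/4 + K)/3 (f(K) = ((K + 3)*(K - 11/4))/3 = ((3 + K)*(-11/4 + K))/3 = (3 + K)*(-11/4 + K)/3)
((E - 1*(-969)) + L(11)) + f(-19) = ((0 - 1*(-969)) + (1/2)*11) + (-11/4 + (1/3)*(-19)**2 + (1/12)*(-19)) = ((0 + 969) + 11/2) + (-11/4 + (1/3)*361 - 19/12) = (969 + 11/2) + (-11/4 + 361/3 - 19/12) = 1949/2 + 116 = 2181/2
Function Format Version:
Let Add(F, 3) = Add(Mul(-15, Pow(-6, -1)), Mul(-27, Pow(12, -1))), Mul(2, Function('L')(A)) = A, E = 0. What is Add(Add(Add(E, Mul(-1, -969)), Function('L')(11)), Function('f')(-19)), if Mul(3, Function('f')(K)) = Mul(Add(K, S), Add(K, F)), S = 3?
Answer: Rational(2181, 2) ≈ 1090.5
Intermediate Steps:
Function('L')(A) = Mul(Rational(1, 2), A)
F = Rational(-11, 4) (F = Add(-3, Add(Mul(-15, Pow(-6, -1)), Mul(-27, Pow(12, -1)))) = Add(-3, Add(Mul(-15, Rational(-1, 6)), Mul(-27, Rational(1, 12)))) = Add(-3, Add(Rational(5, 2), Rational(-9, 4))) = Add(-3, Rational(1, 4)) = Rational(-11, 4) ≈ -2.7500)
Function('f')(K) = Mul(Rational(1, 3), Add(3, K), Add(Rational(-11, 4), K)) (Function('f')(K) = Mul(Rational(1, 3), Mul(Add(K, 3), Add(K, Rational(-11, 4)))) = Mul(Rational(1, 3), Mul(Add(3, K), Add(Rational(-11, 4), K))) = Mul(Rational(1, 3), Add(3, K), Add(Rational(-11, 4), K)))
Add(Add(Add(E, Mul(-1, -969)), Function('L')(11)), Function('f')(-19)) = Add(Add(Add(0, Mul(-1, -969)), Mul(Rational(1, 2), 11)), Add(Rational(-11, 4), Mul(Rational(1, 3), Pow(-19, 2)), Mul(Rational(1, 12), -19))) = Add(Add(Add(0, 969), Rational(11, 2)), Add(Rational(-11, 4), Mul(Rational(1, 3), 361), Rational(-19, 12))) = Add(Add(969, Rational(11, 2)), Add(Rational(-11, 4), Rational(361, 3), Rational(-19, 12))) = Add(Rational(1949, 2), 116) = Rational(2181, 2)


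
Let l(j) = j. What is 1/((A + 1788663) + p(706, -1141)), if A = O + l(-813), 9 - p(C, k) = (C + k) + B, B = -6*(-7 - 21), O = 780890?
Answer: 1/2569016 ≈ 3.8925e-7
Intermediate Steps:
B = 168 (B = -6*(-28) = 168)
p(C, k) = -159 - C - k (p(C, k) = 9 - ((C + k) + 168) = 9 - (168 + C + k) = 9 + (-168 - C - k) = -159 - C - k)
A = 780077 (A = 780890 - 813 = 780077)
1/((A + 1788663) + p(706, -1141)) = 1/((780077 + 1788663) + (-159 - 1*706 - 1*(-1141))) = 1/(2568740 + (-159 - 706 + 1141)) = 1/(2568740 + 276) = 1/2569016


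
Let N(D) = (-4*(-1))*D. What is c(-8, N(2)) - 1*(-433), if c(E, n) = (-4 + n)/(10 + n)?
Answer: 3899/9 ≈ 433.22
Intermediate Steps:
N(D) = 4*D
c(E, n) = (-4 + n)/(10 + n)
c(-8, N(2)) - 1*(-433) = (-4 + 4*2)/(10 + 4*2) - 1*(-433) = (-4 + 8)/(10 + 8) + 433 = 4/18 + 433 = (1/18)*4 + 433 = 2/9 + 433 = 3899/9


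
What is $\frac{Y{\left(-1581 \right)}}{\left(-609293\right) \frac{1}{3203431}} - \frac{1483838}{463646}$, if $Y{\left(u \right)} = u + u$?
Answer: $\frac{2347740803609239}{141248131139} \approx 16621.0$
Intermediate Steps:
$Y{\left(u \right)} = 2 u$
$\frac{Y{\left(-1581 \right)}}{\left(-609293\right) \frac{1}{3203431}} - \frac{1483838}{463646} = \frac{2 \left(-1581\right)}{\left(-609293\right) \frac{1}{3203431}} - \frac{1483838}{463646} = - \frac{3162}{\left(-609293\right) \frac{1}{3203431}} - \frac{741919}{231823} = - \frac{3162}{- \frac{609293}{3203431}} - \frac{741919}{231823} = \left(-3162\right) \left(- \frac{3203431}{609293}\right) - \frac{741919}{231823} = \frac{10129248822}{609293} - \frac{741919}{231823} = \frac{2347740803609239}{141248131139}$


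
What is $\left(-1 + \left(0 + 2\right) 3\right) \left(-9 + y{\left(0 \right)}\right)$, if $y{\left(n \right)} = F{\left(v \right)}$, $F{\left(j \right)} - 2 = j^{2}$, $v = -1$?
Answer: $-30$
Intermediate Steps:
$F{\left(j \right)} = 2 + j^{2}$
$y{\left(n \right)} = 3$ ($y{\left(n \right)} = 2 + \left(-1\right)^{2} = 2 + 1 = 3$)
$\left(-1 + \left(0 + 2\right) 3\right) \left(-9 + y{\left(0 \right)}\right) = \left(-1 + \left(0 + 2\right) 3\right) \left(-9 + 3\right) = \left(-1 + 2 \cdot 3\right) \left(-6\right) = \left(-1 + 6\right) \left(-6\right) = 5 \left(-6\right) = -30$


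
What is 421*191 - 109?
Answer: 80302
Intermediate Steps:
421*191 - 109 = 80411 - 109 = 80302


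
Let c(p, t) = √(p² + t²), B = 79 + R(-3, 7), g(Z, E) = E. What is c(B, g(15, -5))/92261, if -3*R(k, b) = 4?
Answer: √54514/276783 ≈ 0.00084356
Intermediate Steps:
R(k, b) = -4/3 (R(k, b) = -⅓*4 = -4/3)
B = 233/3 (B = 79 - 4/3 = 233/3 ≈ 77.667)
c(B, g(15, -5))/92261 = √((233/3)² + (-5)²)/92261 = √(54289/9 + 25)*(1/92261) = √(54514/9)*(1/92261) = (√54514/3)*(1/92261) = √54514/276783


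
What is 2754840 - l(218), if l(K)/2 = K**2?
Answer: 2659792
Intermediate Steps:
l(K) = 2*K**2
2754840 - l(218) = 2754840 - 2*218**2 = 2754840 - 2*47524 = 2754840 - 1*95048 = 2754840 - 95048 = 2659792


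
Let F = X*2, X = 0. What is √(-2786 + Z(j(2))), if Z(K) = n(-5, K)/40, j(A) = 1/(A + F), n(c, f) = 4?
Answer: I*√278590/10 ≈ 52.782*I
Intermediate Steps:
F = 0 (F = 0*2 = 0)
j(A) = 1/A (j(A) = 1/(A + 0) = 1/A)
Z(K) = ⅒ (Z(K) = 4/40 = 4*(1/40) = ⅒)
√(-2786 + Z(j(2))) = √(-2786 + ⅒) = √(-27859/10) = I*√278590/10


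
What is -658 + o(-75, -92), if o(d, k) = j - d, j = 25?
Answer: -558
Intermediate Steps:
o(d, k) = 25 - d
-658 + o(-75, -92) = -658 + (25 - 1*(-75)) = -658 + (25 + 75) = -658 + 100 = -558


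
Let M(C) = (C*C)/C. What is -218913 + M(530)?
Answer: -218383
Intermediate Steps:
M(C) = C (M(C) = C**2/C = C)
-218913 + M(530) = -218913 + 530 = -218383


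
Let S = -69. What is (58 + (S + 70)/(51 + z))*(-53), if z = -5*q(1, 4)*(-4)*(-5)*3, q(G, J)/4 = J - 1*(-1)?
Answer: -18287173/5949 ≈ -3074.0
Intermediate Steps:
q(G, J) = 4 + 4*J (q(G, J) = 4*(J - 1*(-1)) = 4*(J + 1) = 4*(1 + J) = 4 + 4*J)
z = -6000 (z = -5*(4 + 4*4)*(-4)*(-5)*3 = -5*(4 + 16)*(-4)*(-5)*3 = -5*20*(-4)*(-5)*3 = -(-400)*(-5)*3 = -5*400*3 = -2000*3 = -6000)
(58 + (S + 70)/(51 + z))*(-53) = (58 + (-69 + 70)/(51 - 6000))*(-53) = (58 + 1/(-5949))*(-53) = (58 + 1*(-1/5949))*(-53) = (58 - 1/5949)*(-53) = (345041/5949)*(-53) = -18287173/5949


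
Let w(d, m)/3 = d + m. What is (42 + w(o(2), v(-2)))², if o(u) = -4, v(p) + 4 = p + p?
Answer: 36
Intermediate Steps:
v(p) = -4 + 2*p (v(p) = -4 + (p + p) = -4 + 2*p)
w(d, m) = 3*d + 3*m (w(d, m) = 3*(d + m) = 3*d + 3*m)
(42 + w(o(2), v(-2)))² = (42 + (3*(-4) + 3*(-4 + 2*(-2))))² = (42 + (-12 + 3*(-4 - 4)))² = (42 + (-12 + 3*(-8)))² = (42 + (-12 - 24))² = (42 - 36)² = 6² = 36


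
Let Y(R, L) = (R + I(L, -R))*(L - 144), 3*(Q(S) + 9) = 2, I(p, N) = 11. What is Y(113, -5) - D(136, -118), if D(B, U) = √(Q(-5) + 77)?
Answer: -18476 - √618/3 ≈ -18484.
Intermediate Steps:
Q(S) = -25/3 (Q(S) = -9 + (⅓)*2 = -9 + ⅔ = -25/3)
D(B, U) = √618/3 (D(B, U) = √(-25/3 + 77) = √(206/3) = √618/3)
Y(R, L) = (-144 + L)*(11 + R) (Y(R, L) = (R + 11)*(L - 144) = (11 + R)*(-144 + L) = (-144 + L)*(11 + R))
Y(113, -5) - D(136, -118) = (-1584 - 144*113 + 11*(-5) - 5*113) - √618/3 = (-1584 - 16272 - 55 - 565) - √618/3 = -18476 - √618/3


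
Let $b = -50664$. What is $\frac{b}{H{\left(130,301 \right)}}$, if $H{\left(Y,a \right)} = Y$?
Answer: $- \frac{25332}{65} \approx -389.72$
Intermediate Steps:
$\frac{b}{H{\left(130,301 \right)}} = - \frac{50664}{130} = \left(-50664\right) \frac{1}{130} = - \frac{25332}{65}$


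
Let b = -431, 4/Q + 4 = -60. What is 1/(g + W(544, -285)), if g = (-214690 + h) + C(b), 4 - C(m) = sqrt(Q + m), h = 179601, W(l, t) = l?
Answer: -552656/19089297793 + 44*I*sqrt(57)/19089297793 ≈ -2.8951e-5 + 1.7402e-8*I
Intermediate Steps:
Q = -1/16 (Q = 4/(-4 - 60) = 4/(-64) = 4*(-1/64) = -1/16 ≈ -0.062500)
C(m) = 4 - sqrt(-1/16 + m)
g = -35085 - 11*I*sqrt(57)/4 (g = (-214690 + 179601) + (4 - sqrt(-1 + 16*(-431))/4) = -35089 + (4 - sqrt(-1 - 6896)/4) = -35089 + (4 - 11*I*sqrt(57)/4) = -35085 - 11*I*sqrt(57)/4 ≈ -35085.0 - 20.762*I)
1/(g + W(544, -285)) = 1/((-35085 - 11*I*sqrt(57)/4) + 544) = 1/(-34541 - 11*I*sqrt(57)/4)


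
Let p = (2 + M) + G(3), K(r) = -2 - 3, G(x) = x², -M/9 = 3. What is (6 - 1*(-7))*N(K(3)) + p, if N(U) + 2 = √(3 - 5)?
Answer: -42 + 13*I*√2 ≈ -42.0 + 18.385*I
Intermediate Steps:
M = -27 (M = -9*3 = -27)
K(r) = -5
N(U) = -2 + I*√2 (N(U) = -2 + √(3 - 5) = -2 + √(-2) = -2 + I*√2)
p = -16 (p = (2 - 27) + 3² = -25 + 9 = -16)
(6 - 1*(-7))*N(K(3)) + p = (6 - 1*(-7))*(-2 + I*√2) - 16 = (6 + 7)*(-2 + I*√2) - 16 = 13*(-2 + I*√2) - 16 = (-26 + 13*I*√2) - 16 = -42 + 13*I*√2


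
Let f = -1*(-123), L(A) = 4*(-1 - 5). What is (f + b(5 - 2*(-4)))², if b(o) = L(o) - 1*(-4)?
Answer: 10609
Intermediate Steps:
L(A) = -24 (L(A) = 4*(-6) = -24)
f = 123
b(o) = -20 (b(o) = -24 - 1*(-4) = -24 + 4 = -20)
(f + b(5 - 2*(-4)))² = (123 - 20)² = 103² = 10609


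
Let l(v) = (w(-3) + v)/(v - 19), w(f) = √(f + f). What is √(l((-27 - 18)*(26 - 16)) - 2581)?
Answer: √(-567508291 - 469*I*√6)/469 ≈ 5.1411e-5 - 50.794*I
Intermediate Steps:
w(f) = √2*√f (w(f) = √(2*f) = √2*√f)
l(v) = (v + I*√6)/(-19 + v) (l(v) = (√2*√(-3) + v)/(v - 19) = (√2*(I*√3) + v)/(-19 + v) = (I*√6 + v)/(-19 + v) = (v + I*√6)/(-19 + v))
√(l((-27 - 18)*(26 - 16)) - 2581) = √(((-27 - 18)*(26 - 16) + I*√6)/(-19 + (-27 - 18)*(26 - 16)) - 2581) = √((-45*10 + I*√6)/(-19 - 45*10) - 2581) = √((-450 + I*√6)/(-19 - 450) - 2581) = √((-450 + I*√6)/(-469) - 2581) = √(-(-450 + I*√6)/469 - 2581) = √((450/469 - I*√6/469) - 2581) = √(-1210039/469 - I*√6/469)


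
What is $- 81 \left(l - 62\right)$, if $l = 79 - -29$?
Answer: $-3726$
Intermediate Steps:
$l = 108$ ($l = 79 + 29 = 108$)
$- 81 \left(l - 62\right) = - 81 \left(108 - 62\right) = \left(-81\right) 46 = -3726$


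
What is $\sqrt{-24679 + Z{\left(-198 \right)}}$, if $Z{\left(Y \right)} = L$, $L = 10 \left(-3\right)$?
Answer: $i \sqrt{24709} \approx 157.19 i$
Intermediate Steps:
$L = -30$
$Z{\left(Y \right)} = -30$
$\sqrt{-24679 + Z{\left(-198 \right)}} = \sqrt{-24679 - 30} = \sqrt{-24709} = i \sqrt{24709}$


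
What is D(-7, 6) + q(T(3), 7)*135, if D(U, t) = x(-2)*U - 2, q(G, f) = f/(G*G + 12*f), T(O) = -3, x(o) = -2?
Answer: 687/31 ≈ 22.161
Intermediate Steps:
q(G, f) = f/(G² + 12*f)
D(U, t) = -2 - 2*U (D(U, t) = -2*U - 2 = -2 - 2*U)
D(-7, 6) + q(T(3), 7)*135 = (-2 - 2*(-7)) + (7/((-3)² + 12*7))*135 = (-2 + 14) + (7/(9 + 84))*135 = 12 + (7/93)*135 = 12 + 315/31 = 687/31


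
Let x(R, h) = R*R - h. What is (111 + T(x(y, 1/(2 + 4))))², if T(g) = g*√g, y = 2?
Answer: 2673503/216 + 851*√138/6 ≈ 14044.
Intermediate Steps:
x(R, h) = R² - h
T(g) = g^(3/2)
(111 + T(x(y, 1/(2 + 4))))² = (111 + (2² - 1/(2 + 4))^(3/2))² = (111 + (4 - 1/6)^(3/2))² = (111 + (4 - 1*⅙)^(3/2))² = (111 + (4 - ⅙)^(3/2))² = (111 + (23/6)^(3/2))² = (111 + 23*√138/36)²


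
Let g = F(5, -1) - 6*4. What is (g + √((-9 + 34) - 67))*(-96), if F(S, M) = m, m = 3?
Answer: 2016 - 96*I*√42 ≈ 2016.0 - 622.15*I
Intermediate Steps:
F(S, M) = 3
g = -21 (g = 3 - 6*4 = 3 - 24 = -21)
(g + √((-9 + 34) - 67))*(-96) = (-21 + √((-9 + 34) - 67))*(-96) = (-21 + √(25 - 67))*(-96) = (-21 + √(-42))*(-96) = (-21 + I*√42)*(-96) = 2016 - 96*I*√42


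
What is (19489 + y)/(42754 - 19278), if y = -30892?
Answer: -11403/23476 ≈ -0.48573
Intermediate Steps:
(19489 + y)/(42754 - 19278) = (19489 - 30892)/(42754 - 19278) = -11403/23476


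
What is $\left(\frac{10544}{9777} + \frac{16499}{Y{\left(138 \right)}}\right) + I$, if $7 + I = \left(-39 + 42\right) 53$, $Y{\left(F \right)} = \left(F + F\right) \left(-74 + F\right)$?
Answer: $\frac{2955344555}{19188992} \approx 154.01$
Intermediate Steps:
$Y{\left(F \right)} = 2 F \left(-74 + F\right)$
$I = 152$ ($I = -7 + \left(-39 + 42\right) 53 = -7 + 3 \cdot 53 = -7 + 159 = 152$)
$\left(\frac{10544}{9777} + \frac{16499}{Y{\left(138 \right)}}\right) + I = \left(\frac{10544}{9777} + \frac{16499}{2 \cdot 138 \left(-74 + 138\right)}\right) + 152 = \left(10544 \cdot \frac{1}{9777} + \frac{16499}{2 \cdot 138 \cdot 64}\right) + 152 = \left(\frac{10544}{9777} + \frac{16499}{17664}\right) + 152 = \frac{38617771}{19188992} + 152 = \frac{2955344555}{19188992}$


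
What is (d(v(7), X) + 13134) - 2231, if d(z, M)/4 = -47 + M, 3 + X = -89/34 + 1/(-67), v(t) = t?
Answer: 12178723/1139 ≈ 10692.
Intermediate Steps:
X = -12831/2278 (X = -3 + (-89/34 + 1/(-67)) = -3 + (-89*1/34 + 1*(-1/67)) = -3 + (-89/34 - 1/67) = -3 - 5997/2278 = -12831/2278 ≈ -5.6326)
d(z, M) = -188 + 4*M (d(z, M) = 4*(-47 + M) = -188 + 4*M)
(d(v(7), X) + 13134) - 2231 = ((-188 + 4*(-12831/2278)) + 13134) - 2231 = ((-188 - 25662/1139) + 13134) - 2231 = (-239794/1139 + 13134) - 2231 = 14719832/1139 - 2231 = 12178723/1139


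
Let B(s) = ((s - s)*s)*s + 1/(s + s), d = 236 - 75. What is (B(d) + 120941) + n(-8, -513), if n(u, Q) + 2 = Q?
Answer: 38777173/322 ≈ 1.2043e+5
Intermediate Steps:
n(u, Q) = -2 + Q
d = 161
B(s) = 1/(2*s) (B(s) = (0*s)*s + 1/(2*s) = 0*s + 1/(2*s) = 0 + 1/(2*s) = 1/(2*s))
(B(d) + 120941) + n(-8, -513) = ((1/2)/161 + 120941) + (-2 - 513) = ((1/2)*(1/161) + 120941) - 515 = (1/322 + 120941) - 515 = 38943003/322 - 515 = 38777173/322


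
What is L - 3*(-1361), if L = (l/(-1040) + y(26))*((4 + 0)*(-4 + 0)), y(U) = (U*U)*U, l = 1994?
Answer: -18011651/65 ≈ -2.7710e+5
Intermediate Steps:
y(U) = U³ (y(U) = U²*U = U³)
L = -18277046/65 (L = (1994/(-1040) + 26³)*((4 + 0)*(-4 + 0)) = (1994*(-1/1040) + 17576)*(4*(-4)) = (-997/520 + 17576)*(-16) = (9138523/520)*(-16) = -18277046/65 ≈ -2.8119e+5)
L - 3*(-1361) = -18277046/65 - 3*(-1361) = -18277046/65 - 1*(-4083) = -18277046/65 + 4083 = -18011651/65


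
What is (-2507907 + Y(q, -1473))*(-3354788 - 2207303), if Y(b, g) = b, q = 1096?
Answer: 13943110901801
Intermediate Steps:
(-2507907 + Y(q, -1473))*(-3354788 - 2207303) = (-2507907 + 1096)*(-3354788 - 2207303) = -2506811*(-5562091) = 13943110901801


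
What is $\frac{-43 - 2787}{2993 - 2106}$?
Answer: $- \frac{2830}{887} \approx -3.1905$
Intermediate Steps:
$\frac{-43 - 2787}{2993 - 2106} = - \frac{2830}{887}$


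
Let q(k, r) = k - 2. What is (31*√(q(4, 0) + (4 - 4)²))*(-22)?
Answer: -682*√2 ≈ -964.49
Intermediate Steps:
q(k, r) = -2 + k
(31*√(q(4, 0) + (4 - 4)²))*(-22) = (31*√((-2 + 4) + (4 - 4)²))*(-22) = (31*√(2 + 0²))*(-22) = (31*√(2 + 0))*(-22) = (31*√2)*(-22) = -682*√2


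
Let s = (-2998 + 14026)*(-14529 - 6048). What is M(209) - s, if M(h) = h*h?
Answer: 226966837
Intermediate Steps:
M(h) = h²
s = -226923156 (s = 11028*(-20577) = -226923156)
M(209) - s = 209² - 1*(-226923156) = 43681 + 226923156 = 226966837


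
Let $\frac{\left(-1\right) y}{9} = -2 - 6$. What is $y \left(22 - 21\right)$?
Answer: $72$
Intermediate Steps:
$y = 72$ ($y = - 9 \left(-2 - 6\right) = \left(-9\right) \left(-8\right) = 72$)
$y \left(22 - 21\right) = 72 \left(22 - 21\right) = 72 \cdot 1 = 72$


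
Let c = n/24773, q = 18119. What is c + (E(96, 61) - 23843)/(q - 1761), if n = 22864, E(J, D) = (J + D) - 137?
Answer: -216157867/405236734 ≈ -0.53341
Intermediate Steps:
E(J, D) = -137 + D + J (E(J, D) = (D + J) - 137 = -137 + D + J)
c = 22864/24773 ≈ 0.92294
c + (E(96, 61) - 23843)/(q - 1761) = 22864/24773 + ((-137 + 61 + 96) - 23843)/(18119 - 1761) = 22864/24773 + (20 - 23843)/16358 = 22864/24773 - 23823*1/16358 = 22864/24773 - 23823/16358 = -216157867/405236734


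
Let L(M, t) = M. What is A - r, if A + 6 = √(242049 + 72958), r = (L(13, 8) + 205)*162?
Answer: -35322 + √315007 ≈ -34761.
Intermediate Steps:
r = 35316 (r = (13 + 205)*162 = 218*162 = 35316)
A = -6 + √315007 (A = -6 + √(242049 + 72958) = -6 + √315007 ≈ 555.25)
A - r = (-6 + √315007) - 1*35316 = (-6 + √315007) - 35316 = -35322 + √315007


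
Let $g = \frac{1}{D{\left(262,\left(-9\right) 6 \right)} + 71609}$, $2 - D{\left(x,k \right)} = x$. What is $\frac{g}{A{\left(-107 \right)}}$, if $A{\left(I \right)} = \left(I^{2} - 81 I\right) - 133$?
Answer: $\frac{1}{1425767067} \approx 7.0138 \cdot 10^{-10}$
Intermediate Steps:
$D{\left(x,k \right)} = 2 - x$
$A{\left(I \right)} = -133 + I^{2} - 81 I$
$g = \frac{1}{71349}$ ($g = \frac{1}{\left(2 - 262\right) + 71609} = \frac{1}{-260 + 71609} = \frac{1}{71349} \approx 1.4016 \cdot 10^{-5}$)
$\frac{g}{A{\left(-107 \right)}} = \frac{1}{71349 \left(-133 + \left(-107\right)^{2} - -8667\right)} = \frac{1}{71349 \left(-133 + 11449 + 8667\right)} = \frac{1}{71349 \cdot 19983} = \frac{1}{71349} \cdot \frac{1}{19983} = \frac{1}{1425767067}$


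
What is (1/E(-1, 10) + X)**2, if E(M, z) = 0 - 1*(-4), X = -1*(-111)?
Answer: 198025/16 ≈ 12377.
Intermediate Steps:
X = 111
E(M, z) = 4 (E(M, z) = 0 + 4 = 4)
(1/E(-1, 10) + X)**2 = (1/4 + 111)**2 = (445/4)**2 = 198025/16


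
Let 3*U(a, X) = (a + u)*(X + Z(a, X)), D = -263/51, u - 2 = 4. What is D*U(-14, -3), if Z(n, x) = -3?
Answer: -4208/51 ≈ -82.510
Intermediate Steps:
u = 6 (u = 2 + 4 = 6)
D = -263/51 (D = -263*1/51 = -263/51 ≈ -5.1569)
U(a, X) = (-3 + X)*(6 + a)/3 (U(a, X) = ((a + 6)*(X - 3))/3 = ((6 + a)*(-3 + X))/3 = ((-3 + X)*(6 + a))/3 = (-3 + X)*(6 + a)/3)
D*U(-14, -3) = -263*(-6 - 1*(-14) + 2*(-3) + (⅓)*(-3)*(-14))/51 = -263*(-6 + 14 - 6 + 14)/51 = -263/51*16 = -4208/51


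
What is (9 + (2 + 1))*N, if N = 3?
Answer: 36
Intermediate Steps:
(9 + (2 + 1))*N = (9 + (2 + 1))*3 = (9 + 3)*3 = 12*3 = 36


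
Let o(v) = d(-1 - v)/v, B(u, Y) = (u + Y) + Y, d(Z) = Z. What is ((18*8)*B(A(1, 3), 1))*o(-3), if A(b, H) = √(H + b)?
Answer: -384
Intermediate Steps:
B(u, Y) = u + 2*Y (B(u, Y) = (Y + u) + Y = u + 2*Y)
o(v) = (-1 - v)/v
((18*8)*B(A(1, 3), 1))*o(-3) = ((18*8)*(√(3 + 1) + 2*1))*((-1 - 1*(-3))/(-3)) = (144*(√4 + 2))*(-(-1 + 3)/3) = (144*(2 + 2))*(-⅓*2) = (144*4)*(-⅔) = 576*(-⅔) = -384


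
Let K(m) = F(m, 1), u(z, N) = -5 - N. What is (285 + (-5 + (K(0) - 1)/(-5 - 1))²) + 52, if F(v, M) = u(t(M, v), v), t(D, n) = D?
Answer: 353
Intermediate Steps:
F(v, M) = -5 - v
K(m) = -5 - m
(285 + (-5 + (K(0) - 1)/(-5 - 1))²) + 52 = (285 + (-5 + ((-5 - 1*0) - 1)/(-5 - 1))²) + 52 = (285 + (-5 + ((-5 + 0) - 1)/(-6))²) + 52 = (285 + (-5 + (-5 - 1)*(-⅙))²) + 52 = (285 + (-5 - 6*(-⅙))²) + 52 = (285 + (-5 + 1)²) + 52 = (285 + (-4)²) + 52 = (285 + 16) + 52 = 301 + 52 = 353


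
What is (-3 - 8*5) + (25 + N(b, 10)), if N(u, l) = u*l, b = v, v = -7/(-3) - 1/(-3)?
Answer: 26/3 ≈ 8.6667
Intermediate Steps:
v = 8/3 (v = -7*(-1/3) - 1*(-1/3) = 7/3 + 1/3 = 8/3 ≈ 2.6667)
b = 8/3 ≈ 2.6667
N(u, l) = l*u
(-3 - 8*5) + (25 + N(b, 10)) = (-3 - 8*5) + (25 + 10*(8/3)) = (-3 - 40) + (25 + 80/3) = -43 + 155/3 = 26/3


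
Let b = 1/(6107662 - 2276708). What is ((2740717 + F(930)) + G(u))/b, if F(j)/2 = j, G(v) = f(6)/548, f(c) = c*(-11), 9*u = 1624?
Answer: 1439415963788005/137 ≈ 1.0507e+13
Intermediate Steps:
u = 1624/9 (u = (⅑)*1624 = 1624/9 ≈ 180.44)
f(c) = -11*c
G(v) = -33/274 (G(v) = -11*6/548 = -66*1/548 = -33/274)
F(j) = 2*j
b = 1/3830954 ≈ 2.6103e-7
((2740717 + F(930)) + G(u))/b = ((2740717 + 2*930) - 33/274)/(1/3830954) = ((2740717 + 1860) - 33/274)*3830954 = (2742577 - 33/274)*3830954 = (751466065/274)*3830954 = 1439415963788005/137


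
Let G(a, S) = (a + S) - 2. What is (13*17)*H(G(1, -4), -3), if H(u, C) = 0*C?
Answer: 0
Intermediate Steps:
G(a, S) = -2 + S + a (G(a, S) = (S + a) - 2 = -2 + S + a)
H(u, C) = 0
(13*17)*H(G(1, -4), -3) = (13*17)*0 = 221*0 = 0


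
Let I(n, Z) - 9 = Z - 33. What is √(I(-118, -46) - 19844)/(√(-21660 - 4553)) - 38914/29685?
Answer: -38914/29685 + √522005682/26213 ≈ -0.43929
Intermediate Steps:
I(n, Z) = -24 + Z (I(n, Z) = 9 + (Z - 33) = 9 + (-33 + Z) = -24 + Z)
√(I(-118, -46) - 19844)/(√(-21660 - 4553)) - 38914/29685 = √((-24 - 46) - 19844)/(√(-21660 - 4553)) - 38914/29685 = √(-70 - 19844)/(√(-26213)) - 38914*1/29685 = √(-19914)/((I*√26213)) - 38914/29685 = (I*√19914)*(-I*√26213/26213) - 38914/29685 = √522005682/26213 - 38914/29685 = -38914/29685 + √522005682/26213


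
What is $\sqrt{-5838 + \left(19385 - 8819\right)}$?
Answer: $2 \sqrt{1182} \approx 68.76$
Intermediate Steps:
$\sqrt{-5838 + \left(19385 - 8819\right)} = \sqrt{-5838 + 10566} = \sqrt{4728} = 2 \sqrt{1182}$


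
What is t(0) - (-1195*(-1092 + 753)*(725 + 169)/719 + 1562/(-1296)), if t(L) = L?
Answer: -234681626221/465912 ≈ -5.0370e+5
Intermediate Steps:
t(0) - (-1195*(-1092 + 753)*(725 + 169)/719 + 1562/(-1296)) = 0 - (-1195*(-1092 + 753)*(725 + 169)/719 + 1562/(-1296)) = 0 - (-1195/(719/((-339*894))) + 1562*(-1/1296)) = 0 - (-1195/(719/(-303066)) - 781/648) = 0 - (-1195/(719*(-1/303066)) - 781/648) = 0 - (-1195/(-719/303066) - 781/648) = 0 - (-1195*(-303066/719) - 781/648) = 0 - (362163870/719 - 781/648) = 0 - 1*234681626221/465912 = 0 - 234681626221/465912 = -234681626221/465912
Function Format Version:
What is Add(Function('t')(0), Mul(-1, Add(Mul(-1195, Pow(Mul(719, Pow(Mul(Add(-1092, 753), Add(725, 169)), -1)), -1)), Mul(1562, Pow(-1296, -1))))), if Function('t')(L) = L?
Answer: Rational(-234681626221, 465912) ≈ -5.0370e+5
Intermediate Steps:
Add(Function('t')(0), Mul(-1, Add(Mul(-1195, Pow(Mul(719, Pow(Mul(Add(-1092, 753), Add(725, 169)), -1)), -1)), Mul(1562, Pow(-1296, -1))))) = Add(0, Mul(-1, Add(Mul(-1195, Pow(Mul(719, Pow(Mul(Add(-1092, 753), Add(725, 169)), -1)), -1)), Mul(1562, Pow(-1296, -1))))) = Add(0, Mul(-1, Add(Mul(-1195, Pow(Mul(719, Pow(Mul(-339, 894), -1)), -1)), Mul(1562, Rational(-1, 1296))))) = Add(0, Mul(-1, Add(Mul(-1195, Pow(Mul(719, Pow(-303066, -1)), -1)), Rational(-781, 648)))) = Add(0, Mul(-1, Add(Mul(-1195, Pow(Mul(719, Rational(-1, 303066)), -1)), Rational(-781, 648)))) = Add(0, Mul(-1, Add(Mul(-1195, Pow(Rational(-719, 303066), -1)), Rational(-781, 648)))) = Add(0, Mul(-1, Add(Mul(-1195, Rational(-303066, 719)), Rational(-781, 648)))) = Add(0, Mul(-1, Add(Rational(362163870, 719), Rational(-781, 648)))) = Add(0, Mul(-1, Rational(234681626221, 465912))) = Add(0, Rational(-234681626221, 465912)) = Rational(-234681626221, 465912)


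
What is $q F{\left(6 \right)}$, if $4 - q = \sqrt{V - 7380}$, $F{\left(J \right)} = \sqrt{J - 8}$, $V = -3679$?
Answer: $\sqrt{22118} + 4 i \sqrt{2} \approx 148.72 + 5.6569 i$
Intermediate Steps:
$F{\left(J \right)} = \sqrt{-8 + J}$
$q = 4 - i \sqrt{11059}$ ($q = 4 - \sqrt{-3679 - 7380} = 4 - \sqrt{-11059} = 4 - i \sqrt{11059} \approx 4.0 - 105.16 i$)
$q F{\left(6 \right)} = \left(4 - i \sqrt{11059}\right) \sqrt{-8 + 6} = \left(4 - i \sqrt{11059}\right) \sqrt{-2} = \left(4 - i \sqrt{11059}\right) i \sqrt{2} = i \sqrt{2} \left(4 - i \sqrt{11059}\right)$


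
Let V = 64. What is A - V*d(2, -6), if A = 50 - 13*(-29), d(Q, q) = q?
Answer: 811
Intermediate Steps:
A = 427 (A = 50 + 377 = 427)
A - V*d(2, -6) = 427 - 64*(-6) = 427 - 1*(-384) = 427 + 384 = 811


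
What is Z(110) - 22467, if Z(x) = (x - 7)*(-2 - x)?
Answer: -34003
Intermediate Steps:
Z(x) = (-7 + x)*(-2 - x)
Z(110) - 22467 = (14 - 1*110**2 + 5*110) - 22467 = (14 - 1*12100 + 550) - 22467 = (14 - 12100 + 550) - 22467 = -11536 - 22467 = -34003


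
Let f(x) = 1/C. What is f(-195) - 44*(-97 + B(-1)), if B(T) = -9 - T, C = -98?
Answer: 452759/98 ≈ 4620.0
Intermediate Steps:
f(x) = -1/98 (f(x) = 1/(-98) = -1/98)
f(-195) - 44*(-97 + B(-1)) = -1/98 - 44*(-97 + (-9 - 1*(-1))) = -1/98 - 44*(-97 + (-9 + 1)) = -1/98 - 44*(-97 - 8) = -1/98 - 44*(-105) = -1/98 - 1*(-4620) = -1/98 + 4620 = 452759/98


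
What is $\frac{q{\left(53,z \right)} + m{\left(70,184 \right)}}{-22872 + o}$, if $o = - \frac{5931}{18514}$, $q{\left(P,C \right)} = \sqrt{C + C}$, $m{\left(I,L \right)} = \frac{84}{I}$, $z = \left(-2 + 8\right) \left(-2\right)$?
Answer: $- \frac{37028}{705763565} - \frac{37028 i \sqrt{6}}{423458139} \approx -5.2465 \cdot 10^{-5} - 0.00021419 i$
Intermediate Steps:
$z = -12$ ($z = 6 \left(-2\right) = -12$)
$q{\left(P,C \right)} = \sqrt{2} \sqrt{C}$ ($q{\left(P,C \right)} = \sqrt{2 C} = \sqrt{2} \sqrt{C}$)
$o = - \frac{5931}{18514} \approx -0.32035$
$\frac{q{\left(53,z \right)} + m{\left(70,184 \right)}}{-22872 + o} = \frac{\sqrt{2} \sqrt{-12} + \frac{84}{70}}{-22872 - \frac{5931}{18514}} = \frac{\sqrt{2} \cdot 2 i \sqrt{3} + 84 \cdot \frac{1}{70}}{- \frac{423458139}{18514}} = \left(2 i \sqrt{6} + \frac{6}{5}\right) \left(- \frac{18514}{423458139}\right) = \left(\frac{6}{5} + 2 i \sqrt{6}\right) \left(- \frac{18514}{423458139}\right) = - \frac{37028}{705763565} - \frac{37028 i \sqrt{6}}{423458139}$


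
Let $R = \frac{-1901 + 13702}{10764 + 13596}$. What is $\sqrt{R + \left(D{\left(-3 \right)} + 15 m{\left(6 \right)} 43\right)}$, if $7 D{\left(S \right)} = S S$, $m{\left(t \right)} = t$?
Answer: $\frac{\sqrt{574386394890}}{12180} \approx 62.224$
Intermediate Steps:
$D{\left(S \right)} = \frac{S^{2}}{7}$ ($D{\left(S \right)} = \frac{S S}{7} = \frac{S^{2}}{7}$)
$R = \frac{11801}{24360} \approx 0.48444$
$\sqrt{R + \left(D{\left(-3 \right)} + 15 m{\left(6 \right)} 43\right)} = \sqrt{\frac{11801}{24360} + \left(\frac{\left(-3\right)^{2}}{7} + 15 \cdot 6 \cdot 43\right)} = \sqrt{\frac{11801}{24360} + \left(\frac{1}{7} \cdot 9 + 90 \cdot 43\right)} = \sqrt{\frac{11801}{24360} + \left(\frac{9}{7} + 3870\right)} = \sqrt{\frac{11801}{24360} + \frac{27099}{7}} = \sqrt{\frac{94316321}{24360}} = \frac{\sqrt{574386394890}}{12180}$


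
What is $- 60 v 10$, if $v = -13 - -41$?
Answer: $-16800$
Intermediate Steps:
$v = 28$ ($v = -13 + 41 = 28$)
$- 60 v 10 = \left(-60\right) 28 \cdot 10 = \left(-1680\right) 10 = -16800$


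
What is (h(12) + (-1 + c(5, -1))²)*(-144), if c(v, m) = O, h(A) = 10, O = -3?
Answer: -3744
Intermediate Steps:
c(v, m) = -3
(h(12) + (-1 + c(5, -1))²)*(-144) = (10 + (-1 - 3)²)*(-144) = (10 + (-4)²)*(-144) = (10 + 16)*(-144) = 26*(-144) = -3744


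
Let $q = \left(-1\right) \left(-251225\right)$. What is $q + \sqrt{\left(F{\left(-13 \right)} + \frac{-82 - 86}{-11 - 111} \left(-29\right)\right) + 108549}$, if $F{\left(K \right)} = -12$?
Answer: $251225 + \frac{3 \sqrt{44857509}}{61} \approx 2.5155 \cdot 10^{5}$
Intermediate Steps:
$q = 251225$
$q + \sqrt{\left(F{\left(-13 \right)} + \frac{-82 - 86}{-11 - 111} \left(-29\right)\right) + 108549} = 251225 + \sqrt{\left(-12 + \frac{-82 - 86}{-11 - 111} \left(-29\right)\right) + 108549} = 251225 + \sqrt{\left(-12 + - \frac{168}{-122} \left(-29\right)\right) + 108549} = 251225 + \sqrt{\left(-12 + \left(-168\right) \left(- \frac{1}{122}\right) \left(-29\right)\right) + 108549} = 251225 + \sqrt{\left(-12 + \frac{84}{61} \left(-29\right)\right) + 108549} = 251225 + \sqrt{\left(-12 - \frac{2436}{61}\right) + 108549} = 251225 + \sqrt{- \frac{3168}{61} + 108549} = 251225 + \sqrt{\frac{6618321}{61}} = 251225 + \frac{3 \sqrt{44857509}}{61}$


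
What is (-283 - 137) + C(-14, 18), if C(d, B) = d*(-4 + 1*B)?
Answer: -616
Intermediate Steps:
C(d, B) = d*(-4 + B)
(-283 - 137) + C(-14, 18) = (-283 - 137) - 14*(-4 + 18) = -420 - 14*14 = -420 - 196 = -616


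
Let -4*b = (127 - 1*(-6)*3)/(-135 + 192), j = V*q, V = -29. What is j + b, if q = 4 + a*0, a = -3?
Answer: -26593/228 ≈ -116.64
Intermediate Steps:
q = 4 (q = 4 - 3*0 = 4 + 0 = 4)
j = -116 (j = -29*4 = -116)
b = -145/228 (b = -(127 - 1*(-6)*3)/(4*(-135 + 192)) = -(127 + 6*3)/(4*57) = -(127 + 18)/(4*57) = -145/(4*57) = -¼*145/57 = -145/228 ≈ -0.63597)
j + b = -116 - 145/228 = -26593/228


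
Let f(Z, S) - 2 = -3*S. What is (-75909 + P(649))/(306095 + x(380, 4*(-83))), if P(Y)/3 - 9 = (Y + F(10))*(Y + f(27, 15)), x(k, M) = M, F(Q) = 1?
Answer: 368606/101921 ≈ 3.6166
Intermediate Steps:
f(Z, S) = 2 - 3*S
P(Y) = 27 + 3*(1 + Y)*(-43 + Y) (P(Y) = 27 + 3*((Y + 1)*(Y + (2 - 3*15))) = 27 + 3*((1 + Y)*(Y + (2 - 45))) = 27 + 3*((1 + Y)*(Y - 43)) = 27 + 3*((1 + Y)*(-43 + Y)) = 27 + 3*(1 + Y)*(-43 + Y))
(-75909 + P(649))/(306095 + x(380, 4*(-83))) = (-75909 + (-102 - 126*649 + 3*649²))/(306095 + 4*(-83)) = (-75909 + (-102 - 81774 + 3*421201))/(306095 - 332) = (-75909 + (-102 - 81774 + 1263603))/305763 = (-75909 + 1181727)*(1/305763) = 1105818*(1/305763) = 368606/101921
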